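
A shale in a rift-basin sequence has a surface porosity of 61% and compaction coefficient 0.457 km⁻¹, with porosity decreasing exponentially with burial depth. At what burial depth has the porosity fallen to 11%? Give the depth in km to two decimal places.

Invert Athy's law: d = ln(phi₀/phi) / k
d = ln(0.61/0.11) / 0.457 = ln(5.545) / 0.457 = 1.7130 / 0.457 = 3.748 km

3.75 km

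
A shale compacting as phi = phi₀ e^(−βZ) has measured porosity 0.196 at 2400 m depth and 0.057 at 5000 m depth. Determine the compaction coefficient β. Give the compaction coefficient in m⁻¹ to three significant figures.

0.000475 m⁻¹

Working in km (1 km = 1000 m; β in km⁻¹ = β in m⁻¹ × 1000):
Athy: phi(Z) = phi₀ e^(−βZ) ⇒ phi₁/phi₂ = e^{β(Z₂−Z₁)} ⇒ β = ln(phi₁/phi₂)/(Z₂−Z₁)
β = ln(0.196/0.057) / (5 − 2.4) = ln(3.439) / 2.6 = 1.2351 / 2.6 = 0.475 km⁻¹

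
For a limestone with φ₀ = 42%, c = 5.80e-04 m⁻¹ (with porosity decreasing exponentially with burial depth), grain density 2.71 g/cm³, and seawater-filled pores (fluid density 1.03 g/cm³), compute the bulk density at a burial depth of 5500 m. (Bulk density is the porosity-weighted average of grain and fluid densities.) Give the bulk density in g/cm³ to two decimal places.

2.68 g/cm³

Working in km (1 km = 1000 m; c in km⁻¹ = c in m⁻¹ × 1000):
Porosity at depth: φ = 0.42·exp(−0.58×5.5) = 0.42×0.0412 = 0.0173
Bulk density: ρ_b = (1−φ)ρ_g + φ·ρ_f = 0.9827×2.71 + 0.0173×1.03
       = 2.663 + 0.018 = 2.681 g/cm³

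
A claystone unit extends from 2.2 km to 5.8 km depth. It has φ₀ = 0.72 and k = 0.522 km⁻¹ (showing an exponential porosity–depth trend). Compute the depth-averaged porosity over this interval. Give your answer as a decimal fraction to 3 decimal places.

0.103

⟨φ⟩ = (1/(Z₂−Z₁)) ∫ φ₀ e^(−kZ) dZ = φ₀·(e^(−k·Z₁) − e^(−k·Z₂)) / (k·(Z₂−Z₁))
e^(−0.522×2.2) = 0.3171; e^(−0.522×5.8) = 0.0484
⟨φ⟩ = 0.72 × (0.3171 − 0.0484) / (0.522 × 3.6) = 0.72 × 0.1430 = 0.1030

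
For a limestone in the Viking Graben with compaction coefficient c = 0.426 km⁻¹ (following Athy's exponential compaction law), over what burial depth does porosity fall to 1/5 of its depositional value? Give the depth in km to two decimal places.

3.78 km

phi/phi₀ = 1/5 ⇒ exp(−c·Z) = 1/5 ⇒ Z = ln(5) / c
Z = 1.6094 / 0.426 = 3.778 km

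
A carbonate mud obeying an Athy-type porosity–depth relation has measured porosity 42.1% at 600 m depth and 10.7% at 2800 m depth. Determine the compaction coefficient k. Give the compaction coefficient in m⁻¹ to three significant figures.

0.000623 m⁻¹

Working in km (1 km = 1000 m; k in km⁻¹ = k in m⁻¹ × 1000):
Athy: n(Z) = n₀ e^(−kZ) ⇒ n₁/n₂ = e^{k(Z₂−Z₁)} ⇒ k = ln(n₁/n₂)/(Z₂−Z₁)
k = ln(0.421/0.107) / (2.8 − 0.6) = ln(3.935) / 2.2 = 1.3698 / 2.2 = 0.6226 km⁻¹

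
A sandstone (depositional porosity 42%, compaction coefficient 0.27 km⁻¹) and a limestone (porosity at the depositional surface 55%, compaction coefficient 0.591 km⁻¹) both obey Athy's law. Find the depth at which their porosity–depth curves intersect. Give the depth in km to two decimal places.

Set φ₀ₐ e^(−cₐZ) = φ₀ᵦ e^(−cᵦZ) ⇒ ln(φ₀ₐ/φ₀ᵦ) = (cₐ − cᵦ)·Z
Z = ln(0.42/0.55) / (0.27 − 0.591) = -0.2697 / -0.321 = 0.840 km

0.84 km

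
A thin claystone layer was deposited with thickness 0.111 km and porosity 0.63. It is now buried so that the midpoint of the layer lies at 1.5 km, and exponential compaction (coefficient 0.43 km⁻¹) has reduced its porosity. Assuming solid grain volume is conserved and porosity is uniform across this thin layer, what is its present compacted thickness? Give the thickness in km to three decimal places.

Porosity at 1.5 km: phi = 0.63·exp(−0.43×1.5) = 0.3305
Solid-volume conservation: h(1−phi) = h₀(1−phi₀) ⇒ h = h₀·(1−phi₀)/(1−phi)
h = 0.111 × (1 − 0.63)/(1 − 0.3305) = 0.111 × 0.5527 = 0.0613 km

0.061 km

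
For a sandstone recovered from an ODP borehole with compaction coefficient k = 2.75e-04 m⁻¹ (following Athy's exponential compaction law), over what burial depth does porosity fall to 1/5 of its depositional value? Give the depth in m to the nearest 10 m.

5850 m

Working in km (1 km = 1000 m; k in km⁻¹ = k in m⁻¹ × 1000):
φ/φ₀ = 1/5 ⇒ exp(−k·Z) = 1/5 ⇒ Z = ln(5) / k
Z = 1.6094 / 0.275 = 5.853 km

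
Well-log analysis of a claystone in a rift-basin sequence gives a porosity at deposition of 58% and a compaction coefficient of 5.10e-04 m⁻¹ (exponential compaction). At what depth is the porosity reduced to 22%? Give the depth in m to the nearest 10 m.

Working in km (1 km = 1000 m; k in km⁻¹ = k in m⁻¹ × 1000):
Invert Athy's law: z = ln(φ₀/φ) / k
z = ln(0.58/0.22) / 0.51 = ln(2.636) / 0.51 = 0.9694 / 0.51 = 1.901 km

1900 m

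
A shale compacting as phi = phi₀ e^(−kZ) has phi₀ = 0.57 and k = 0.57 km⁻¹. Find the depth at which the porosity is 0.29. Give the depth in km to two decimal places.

Invert Athy's law: Z = ln(phi₀/phi) / k
Z = ln(0.57/0.29) / 0.57 = ln(1.966) / 0.57 = 0.6758 / 0.57 = 1.186 km

1.19 km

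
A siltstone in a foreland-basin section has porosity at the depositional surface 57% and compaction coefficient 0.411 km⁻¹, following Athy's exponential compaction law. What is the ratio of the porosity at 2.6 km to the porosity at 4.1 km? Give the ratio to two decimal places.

φ(z₁)/φ(z₂) = e^(−k·z₁)/e^(−k·z₂) = e^{k(z₂−z₁)}
= exp(0.411 × 1.5) = exp(0.6165) = 1.8524

1.85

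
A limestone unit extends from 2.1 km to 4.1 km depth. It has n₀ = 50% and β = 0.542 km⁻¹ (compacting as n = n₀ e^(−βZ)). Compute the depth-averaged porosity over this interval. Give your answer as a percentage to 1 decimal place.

9.8%

⟨n⟩ = (1/(Z₂−Z₁)) ∫ n₀ e^(−βZ) dZ = n₀·(e^(−β·Z₁) − e^(−β·Z₂)) / (β·(Z₂−Z₁))
e^(−0.542×2.1) = 0.3204; e^(−0.542×4.1) = 0.1084
⟨n⟩ = 0.5 × (0.3204 − 0.1084) / (0.542 × 2) = 0.5 × 0.1956 = 0.0978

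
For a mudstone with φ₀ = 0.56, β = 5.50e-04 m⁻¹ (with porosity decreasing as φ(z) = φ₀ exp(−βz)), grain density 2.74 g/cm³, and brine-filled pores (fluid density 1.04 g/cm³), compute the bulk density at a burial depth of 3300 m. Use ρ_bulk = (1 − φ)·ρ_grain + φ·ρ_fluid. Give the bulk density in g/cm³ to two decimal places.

2.58 g/cm³

Working in km (1 km = 1000 m; β in km⁻¹ = β in m⁻¹ × 1000):
Porosity at depth: φ = 0.56·exp(−0.55×3.3) = 0.56×0.1628 = 0.0912
Bulk density: ρ_b = (1−φ)ρ_g + φ·ρ_f = 0.9088×2.74 + 0.0912×1.04
       = 2.490 + 0.095 = 2.585 g/cm³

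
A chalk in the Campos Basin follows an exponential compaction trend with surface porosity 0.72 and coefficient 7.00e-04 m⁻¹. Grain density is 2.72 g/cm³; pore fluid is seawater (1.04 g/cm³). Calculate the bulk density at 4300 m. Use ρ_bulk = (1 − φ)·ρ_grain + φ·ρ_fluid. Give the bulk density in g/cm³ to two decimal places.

2.66 g/cm³

Working in km (1 km = 1000 m; k in km⁻¹ = k in m⁻¹ × 1000):
Porosity at depth: n = 0.72·exp(−0.7×4.3) = 0.72×0.0493 = 0.0355
Bulk density: ρ_b = (1−n)ρ_g + n·ρ_f = 0.9645×2.72 + 0.0355×1.04
       = 2.623 + 0.037 = 2.660 g/cm³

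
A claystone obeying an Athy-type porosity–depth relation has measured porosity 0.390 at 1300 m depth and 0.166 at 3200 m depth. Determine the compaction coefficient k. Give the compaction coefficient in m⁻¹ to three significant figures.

Working in km (1 km = 1000 m; k in km⁻¹ = k in m⁻¹ × 1000):
Athy: phi(z) = phi₀ e^(−kz) ⇒ phi₁/phi₂ = e^{k(z₂−z₁)} ⇒ k = ln(phi₁/phi₂)/(z₂−z₁)
k = ln(0.39/0.166) / (3.2 − 1.3) = ln(2.349) / 1.9 = 0.8542 / 1.9 = 0.4496 km⁻¹

0.000450 m⁻¹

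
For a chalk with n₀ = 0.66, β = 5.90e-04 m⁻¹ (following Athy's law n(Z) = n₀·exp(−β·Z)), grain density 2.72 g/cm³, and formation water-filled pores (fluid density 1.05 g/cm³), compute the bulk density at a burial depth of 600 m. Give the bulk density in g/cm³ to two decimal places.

Working in km (1 km = 1000 m; β in km⁻¹ = β in m⁻¹ × 1000):
Porosity at depth: n = 0.66·exp(−0.59×0.6) = 0.66×0.7019 = 0.4632
Bulk density: ρ_b = (1−n)ρ_g + n·ρ_f = 0.5368×2.72 + 0.4632×1.05
       = 1.460 + 0.486 = 1.946 g/cm³

1.95 g/cm³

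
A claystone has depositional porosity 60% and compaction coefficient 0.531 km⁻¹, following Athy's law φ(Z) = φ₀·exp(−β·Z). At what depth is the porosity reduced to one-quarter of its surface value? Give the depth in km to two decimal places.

φ/φ₀ = 1/4 ⇒ exp(−β·Z) = 1/4 ⇒ Z = ln(4) / β
Z = 1.3863 / 0.531 = 2.611 km

2.61 km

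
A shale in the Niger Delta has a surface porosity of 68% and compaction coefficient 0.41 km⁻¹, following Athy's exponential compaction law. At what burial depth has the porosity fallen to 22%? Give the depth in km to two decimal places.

2.75 km

Invert Athy's law: d = ln(n₀/n) / β
d = ln(0.68/0.22) / 0.41 = ln(3.091) / 0.41 = 1.1285 / 0.41 = 2.752 km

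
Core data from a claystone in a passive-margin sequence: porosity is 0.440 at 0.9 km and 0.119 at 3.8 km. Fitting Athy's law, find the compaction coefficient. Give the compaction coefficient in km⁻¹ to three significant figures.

0.451 km⁻¹

Athy: phi(Z) = phi₀ e^(−kZ) ⇒ phi₁/phi₂ = e^{k(Z₂−Z₁)} ⇒ k = ln(phi₁/phi₂)/(Z₂−Z₁)
k = ln(0.44/0.119) / (3.8 − 0.9) = ln(3.697) / 2.9 = 1.3077 / 2.9 = 0.4509 km⁻¹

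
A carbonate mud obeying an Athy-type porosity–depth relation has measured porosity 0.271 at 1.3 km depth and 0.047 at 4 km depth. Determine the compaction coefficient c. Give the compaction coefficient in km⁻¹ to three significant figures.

0.649 km⁻¹

Athy: φ(d) = φ₀ e^(−cd) ⇒ φ₁/φ₂ = e^{c(d₂−d₁)} ⇒ c = ln(φ₁/φ₂)/(d₂−d₁)
c = ln(0.271/0.047) / (4 − 1.3) = ln(5.766) / 2.7 = 1.7520 / 2.7 = 0.6489 km⁻¹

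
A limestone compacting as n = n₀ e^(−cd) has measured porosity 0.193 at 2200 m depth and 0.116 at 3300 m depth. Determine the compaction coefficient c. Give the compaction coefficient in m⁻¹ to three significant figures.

0.000463 m⁻¹

Working in km (1 km = 1000 m; c in km⁻¹ = c in m⁻¹ × 1000):
Athy: n(d) = n₀ e^(−cd) ⇒ n₁/n₂ = e^{c(d₂−d₁)} ⇒ c = ln(n₁/n₂)/(d₂−d₁)
c = ln(0.193/0.116) / (3.3 − 2.2) = ln(1.664) / 1.1 = 0.5091 / 1.1 = 0.4628 km⁻¹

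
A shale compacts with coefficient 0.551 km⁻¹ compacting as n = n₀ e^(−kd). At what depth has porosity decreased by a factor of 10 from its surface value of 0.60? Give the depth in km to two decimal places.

4.18 km

n/n₀ = 1/10 ⇒ exp(−k·d) = 1/10 ⇒ d = ln(10) / k
d = 2.3026 / 0.551 = 4.179 km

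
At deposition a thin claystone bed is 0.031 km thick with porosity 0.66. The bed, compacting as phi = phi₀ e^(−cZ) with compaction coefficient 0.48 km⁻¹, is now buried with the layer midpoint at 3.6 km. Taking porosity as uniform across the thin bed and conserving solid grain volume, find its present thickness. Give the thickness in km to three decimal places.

0.012 km

Porosity at 3.6 km: phi = 0.66·exp(−0.48×3.6) = 0.1172
Solid-volume conservation: h(1−phi) = h₀(1−phi₀) ⇒ h = h₀·(1−phi₀)/(1−phi)
h = 0.031 × (1 − 0.66)/(1 − 0.1172) = 0.031 × 0.3852 = 0.0119 km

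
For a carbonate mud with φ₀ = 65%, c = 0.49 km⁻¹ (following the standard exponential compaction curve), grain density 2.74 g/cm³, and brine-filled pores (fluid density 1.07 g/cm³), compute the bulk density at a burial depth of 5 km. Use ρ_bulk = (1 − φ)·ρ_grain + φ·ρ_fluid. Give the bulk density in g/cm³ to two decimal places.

Porosity at depth: φ = 0.65·exp(−0.49×5) = 0.65×0.0863 = 0.0561
Bulk density: ρ_b = (1−φ)ρ_g + φ·ρ_f = 0.9439×2.74 + 0.0561×1.07
       = 2.586 + 0.060 = 2.646 g/cm³

2.65 g/cm³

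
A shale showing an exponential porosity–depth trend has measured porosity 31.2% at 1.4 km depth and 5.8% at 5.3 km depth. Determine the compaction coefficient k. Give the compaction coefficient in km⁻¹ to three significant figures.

Athy: n(z) = n₀ e^(−kz) ⇒ n₁/n₂ = e^{k(z₂−z₁)} ⇒ k = ln(n₁/n₂)/(z₂−z₁)
k = ln(0.312/0.058) / (5.3 − 1.4) = ln(5.379) / 3.9 = 1.6826 / 3.9 = 0.4314 km⁻¹

0.431 km⁻¹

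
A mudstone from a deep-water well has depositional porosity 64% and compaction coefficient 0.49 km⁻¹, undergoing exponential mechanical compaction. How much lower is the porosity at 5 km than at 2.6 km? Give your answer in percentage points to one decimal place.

12.4 percentage points

φ(2.6) = 0.64·e^(−0.49×2.6) = 0.1790
φ(5) = 0.64·e^(−0.49×5) = 0.0552
Δφ = 0.1790 − 0.0552 = 0.1238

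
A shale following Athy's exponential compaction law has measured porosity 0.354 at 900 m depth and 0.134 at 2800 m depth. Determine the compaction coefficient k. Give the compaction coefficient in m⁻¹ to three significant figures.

Working in km (1 km = 1000 m; k in km⁻¹ = k in m⁻¹ × 1000):
Athy: φ(z) = φ₀ e^(−kz) ⇒ φ₁/φ₂ = e^{k(z₂−z₁)} ⇒ k = ln(φ₁/φ₂)/(z₂−z₁)
k = ln(0.354/0.134) / (2.8 − 0.9) = ln(2.642) / 1.9 = 0.9715 / 1.9 = 0.5113 km⁻¹

0.000511 m⁻¹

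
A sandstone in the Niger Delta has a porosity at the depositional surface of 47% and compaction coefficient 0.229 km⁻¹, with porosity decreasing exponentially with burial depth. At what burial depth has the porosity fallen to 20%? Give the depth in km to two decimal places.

3.73 km

Invert Athy's law: z = ln(φ₀/φ) / k
z = ln(0.47/0.2) / 0.229 = ln(2.35) / 0.229 = 0.8544 / 0.229 = 3.731 km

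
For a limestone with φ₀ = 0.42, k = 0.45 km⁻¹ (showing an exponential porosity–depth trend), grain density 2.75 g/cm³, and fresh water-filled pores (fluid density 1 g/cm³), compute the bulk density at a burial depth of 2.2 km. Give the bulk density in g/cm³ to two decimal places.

2.48 g/cm³

Porosity at depth: φ = 0.42·exp(−0.45×2.2) = 0.42×0.3716 = 0.1561
Bulk density: ρ_b = (1−φ)ρ_g + φ·ρ_f = 0.8439×2.75 + 0.1561×1
       = 2.321 + 0.156 = 2.477 g/cm³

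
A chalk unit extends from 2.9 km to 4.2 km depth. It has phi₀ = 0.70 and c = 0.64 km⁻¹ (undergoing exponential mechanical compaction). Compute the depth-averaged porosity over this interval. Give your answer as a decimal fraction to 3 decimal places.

⟨phi⟩ = (1/(d₂−d₁)) ∫ phi₀ e^(−cd) dd = phi₀·(e^(−c·d₁) − e^(−c·d₂)) / (c·(d₂−d₁))
e^(−0.64×2.9) = 0.1563; e^(−0.64×4.2) = 0.0680
⟨phi⟩ = 0.7 × (0.1563 − 0.0680) / (0.64 × 1.3) = 0.7 × 0.1061 = 0.0743

0.074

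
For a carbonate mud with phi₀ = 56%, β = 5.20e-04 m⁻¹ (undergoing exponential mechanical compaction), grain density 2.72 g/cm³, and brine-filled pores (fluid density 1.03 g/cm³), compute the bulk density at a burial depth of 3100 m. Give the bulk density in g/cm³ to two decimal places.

Working in km (1 km = 1000 m; β in km⁻¹ = β in m⁻¹ × 1000):
Porosity at depth: phi = 0.56·exp(−0.52×3.1) = 0.56×0.1995 = 0.1117
Bulk density: ρ_b = (1−phi)ρ_g + phi·ρ_f = 0.8883×2.72 + 0.1117×1.03
       = 2.416 + 0.115 = 2.531 g/cm³

2.53 g/cm³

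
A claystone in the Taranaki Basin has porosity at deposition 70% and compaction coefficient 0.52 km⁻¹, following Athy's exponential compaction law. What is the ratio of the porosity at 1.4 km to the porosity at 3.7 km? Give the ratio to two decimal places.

3.31

φ(d₁)/φ(d₂) = e^(−c·d₁)/e^(−c·d₂) = e^{c(d₂−d₁)}
= exp(0.52 × 2.3) = exp(1.196) = 3.3069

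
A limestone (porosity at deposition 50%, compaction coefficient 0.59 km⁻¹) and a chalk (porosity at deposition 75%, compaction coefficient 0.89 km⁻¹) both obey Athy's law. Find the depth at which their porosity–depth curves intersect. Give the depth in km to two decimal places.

Set φ₀ₐ e^(−βₐd) = φ₀ᵦ e^(−βᵦd) ⇒ ln(φ₀ₐ/φ₀ᵦ) = (βₐ − βᵦ)·d
d = ln(0.5/0.75) / (0.59 − 0.89) = -0.4055 / -0.3 = 1.352 km

1.35 km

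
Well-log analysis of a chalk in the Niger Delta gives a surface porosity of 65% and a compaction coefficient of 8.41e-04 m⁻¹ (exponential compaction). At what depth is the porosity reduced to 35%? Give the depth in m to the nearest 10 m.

Working in km (1 km = 1000 m; k in km⁻¹ = k in m⁻¹ × 1000):
Invert Athy's law: Z = ln(phi₀/phi) / k
Z = ln(0.65/0.35) / 0.841 = ln(1.857) / 0.841 = 0.6190 / 0.841 = 0.736 km

740 m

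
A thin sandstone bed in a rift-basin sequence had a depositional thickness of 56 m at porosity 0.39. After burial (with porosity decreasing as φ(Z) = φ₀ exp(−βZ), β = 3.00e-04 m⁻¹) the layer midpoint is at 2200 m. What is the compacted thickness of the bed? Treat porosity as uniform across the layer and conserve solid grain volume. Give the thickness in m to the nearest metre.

Working in km (1 km = 1000 m; β in km⁻¹ = β in m⁻¹ × 1000):
Porosity at 2.2 km: φ = 0.39·exp(−0.3×2.2) = 0.2016
Solid-volume conservation: h(1−φ) = h₀(1−φ₀) ⇒ h = h₀·(1−φ₀)/(1−φ)
h = 0.056 × (1 − 0.39)/(1 − 0.2016) = 0.056 × 0.7640 = 0.0428 km

43 m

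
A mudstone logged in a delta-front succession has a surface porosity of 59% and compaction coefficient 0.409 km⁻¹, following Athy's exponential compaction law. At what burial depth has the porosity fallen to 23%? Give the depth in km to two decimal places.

Invert Athy's law: d = ln(n₀/n) / β
d = ln(0.59/0.23) / 0.409 = ln(2.565) / 0.409 = 0.9420 / 0.409 = 2.303 km

2.30 km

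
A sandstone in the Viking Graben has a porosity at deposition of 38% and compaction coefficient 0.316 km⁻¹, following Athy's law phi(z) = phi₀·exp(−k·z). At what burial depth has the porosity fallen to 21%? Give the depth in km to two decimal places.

Invert Athy's law: z = ln(phi₀/phi) / k
z = ln(0.38/0.21) / 0.316 = ln(1.81) / 0.316 = 0.5931 / 0.316 = 1.877 km

1.88 km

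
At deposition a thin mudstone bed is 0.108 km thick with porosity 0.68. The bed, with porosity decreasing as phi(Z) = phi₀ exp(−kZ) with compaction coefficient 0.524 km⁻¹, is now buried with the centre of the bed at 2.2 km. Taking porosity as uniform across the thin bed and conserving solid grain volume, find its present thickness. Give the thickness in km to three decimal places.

Porosity at 2.2 km: phi = 0.68·exp(−0.524×2.2) = 0.2147
Solid-volume conservation: h(1−phi) = h₀(1−phi₀) ⇒ h = h₀·(1−phi₀)/(1−phi)
h = 0.108 × (1 − 0.68)/(1 − 0.2147) = 0.108 × 0.4075 = 0.0440 km

0.044 km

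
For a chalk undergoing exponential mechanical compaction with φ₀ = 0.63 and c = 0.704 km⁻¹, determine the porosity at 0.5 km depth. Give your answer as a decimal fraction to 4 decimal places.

φ = φ₀·exp(−c·Z) = 0.63 × exp(−0.704 × 0.5) = 0.63 × exp(−0.352)
  = 0.63 × 0.7033 = 0.4431

0.4431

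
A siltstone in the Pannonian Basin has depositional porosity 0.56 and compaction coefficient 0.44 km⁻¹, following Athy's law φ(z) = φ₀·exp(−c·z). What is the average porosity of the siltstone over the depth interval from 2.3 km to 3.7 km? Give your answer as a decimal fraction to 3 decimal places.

0.152

⟨φ⟩ = (1/(z₂−z₁)) ∫ φ₀ e^(−cz) dz = φ₀·(e^(−c·z₁) − e^(−c·z₂)) / (c·(z₂−z₁))
e^(−0.44×2.3) = 0.3635; e^(−0.44×3.7) = 0.1963
⟨φ⟩ = 0.56 × (0.3635 − 0.1963) / (0.44 × 1.4) = 0.56 × 0.2714 = 0.1520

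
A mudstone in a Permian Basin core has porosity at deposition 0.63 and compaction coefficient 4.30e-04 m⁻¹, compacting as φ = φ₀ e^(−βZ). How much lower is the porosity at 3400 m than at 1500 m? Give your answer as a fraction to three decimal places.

0.185

Working in km (1 km = 1000 m; β in km⁻¹ = β in m⁻¹ × 1000):
φ(1.5) = 0.63·e^(−0.43×1.5) = 0.3305
φ(3.4) = 0.63·e^(−0.43×3.4) = 0.1460
Δφ = 0.3305 − 0.1460 = 0.1845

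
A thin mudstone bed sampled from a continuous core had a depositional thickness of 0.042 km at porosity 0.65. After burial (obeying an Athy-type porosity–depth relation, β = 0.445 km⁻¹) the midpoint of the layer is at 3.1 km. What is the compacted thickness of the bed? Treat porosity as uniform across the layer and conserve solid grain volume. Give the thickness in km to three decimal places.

Porosity at 3.1 km: n = 0.65·exp(−0.445×3.1) = 0.1636
Solid-volume conservation: h(1−n) = h₀(1−n₀) ⇒ h = h₀·(1−n₀)/(1−n)
h = 0.042 × (1 − 0.65)/(1 − 0.1636) = 0.042 × 0.4185 = 0.0176 km

0.018 km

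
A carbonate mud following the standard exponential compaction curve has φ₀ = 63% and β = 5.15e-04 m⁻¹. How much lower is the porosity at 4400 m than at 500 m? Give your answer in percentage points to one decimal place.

42.2 percentage points

Working in km (1 km = 1000 m; β in km⁻¹ = β in m⁻¹ × 1000):
φ(0.5) = 0.63·e^(−0.515×0.5) = 0.4870
φ(4.4) = 0.63·e^(−0.515×4.4) = 0.0653
Δφ = 0.4870 − 0.0653 = 0.4216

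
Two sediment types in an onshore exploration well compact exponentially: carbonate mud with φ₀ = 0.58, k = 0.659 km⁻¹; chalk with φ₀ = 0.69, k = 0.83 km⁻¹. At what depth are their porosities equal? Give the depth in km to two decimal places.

1.02 km

Set φ₀ₐ e^(−kₐZ) = φ₀ᵦ e^(−kᵦZ) ⇒ ln(φ₀ₐ/φ₀ᵦ) = (kₐ − kᵦ)·Z
Z = ln(0.58/0.69) / (0.659 − 0.83) = -0.1737 / -0.171 = 1.016 km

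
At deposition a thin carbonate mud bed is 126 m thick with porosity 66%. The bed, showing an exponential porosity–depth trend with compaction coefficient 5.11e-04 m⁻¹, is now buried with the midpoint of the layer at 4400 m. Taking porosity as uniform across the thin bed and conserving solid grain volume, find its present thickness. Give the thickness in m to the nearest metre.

Working in km (1 km = 1000 m; k in km⁻¹ = k in m⁻¹ × 1000):
Porosity at 4.4 km: n = 0.66·exp(−0.511×4.4) = 0.0697
Solid-volume conservation: h(1−n) = h₀(1−n₀) ⇒ h = h₀·(1−n₀)/(1−n)
h = 0.126 × (1 − 0.66)/(1 − 0.0697) = 0.126 × 0.3655 = 0.0460 km

46 m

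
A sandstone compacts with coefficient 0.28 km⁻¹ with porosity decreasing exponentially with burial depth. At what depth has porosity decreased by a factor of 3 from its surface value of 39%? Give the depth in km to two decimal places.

n/n₀ = 1/3 ⇒ exp(−β·d) = 1/3 ⇒ d = ln(3) / β
d = 1.0986 / 0.28 = 3.924 km

3.92 km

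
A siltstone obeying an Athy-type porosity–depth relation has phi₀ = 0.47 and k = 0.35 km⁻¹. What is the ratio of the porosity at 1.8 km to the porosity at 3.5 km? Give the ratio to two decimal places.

phi(z₁)/phi(z₂) = e^(−k·z₁)/e^(−k·z₂) = e^{k(z₂−z₁)}
= exp(0.35 × 1.7) = exp(0.595) = 1.8130

1.81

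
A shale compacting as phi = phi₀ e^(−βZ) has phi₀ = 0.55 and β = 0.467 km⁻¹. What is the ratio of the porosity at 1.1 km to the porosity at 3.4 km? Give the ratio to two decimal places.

2.93

phi(Z₁)/phi(Z₂) = e^(−β·Z₁)/e^(−β·Z₂) = e^{β(Z₂−Z₁)}
= exp(0.467 × 2.3) = exp(1.074) = 2.9274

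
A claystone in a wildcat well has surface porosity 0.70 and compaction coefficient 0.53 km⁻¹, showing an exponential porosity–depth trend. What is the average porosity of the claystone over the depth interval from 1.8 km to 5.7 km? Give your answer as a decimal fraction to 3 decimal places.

0.114

⟨n⟩ = (1/(d₂−d₁)) ∫ n₀ e^(−kd) dd = n₀·(e^(−k·d₁) − e^(−k·d₂)) / (k·(d₂−d₁))
e^(−0.53×1.8) = 0.3852; e^(−0.53×5.7) = 0.0488
⟨n⟩ = 0.7 × (0.3852 − 0.0488) / (0.53 × 3.9) = 0.7 × 0.1628 = 0.1139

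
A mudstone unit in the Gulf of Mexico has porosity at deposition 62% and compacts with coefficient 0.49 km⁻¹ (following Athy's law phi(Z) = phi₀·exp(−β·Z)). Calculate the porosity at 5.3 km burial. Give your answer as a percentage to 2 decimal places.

phi = phi₀·exp(−β·Z) = 0.62 × exp(−0.49 × 5.3) = 0.62 × exp(−2.597)
  = 0.62 × 0.0745 = 0.0462

4.62%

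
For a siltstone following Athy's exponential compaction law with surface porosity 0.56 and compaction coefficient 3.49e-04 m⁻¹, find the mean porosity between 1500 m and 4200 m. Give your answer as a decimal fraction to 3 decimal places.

0.215

Working in km (1 km = 1000 m; β in km⁻¹ = β in m⁻¹ × 1000):
⟨phi⟩ = (1/(Z₂−Z₁)) ∫ phi₀ e^(−βZ) dZ = phi₀·(e^(−β·Z₁) − e^(−β·Z₂)) / (β·(Z₂−Z₁))
e^(−0.349×1.5) = 0.5924; e^(−0.349×4.2) = 0.2309
⟨phi⟩ = 0.56 × (0.5924 − 0.2309) / (0.349 × 2.7) = 0.56 × 0.3837 = 0.2149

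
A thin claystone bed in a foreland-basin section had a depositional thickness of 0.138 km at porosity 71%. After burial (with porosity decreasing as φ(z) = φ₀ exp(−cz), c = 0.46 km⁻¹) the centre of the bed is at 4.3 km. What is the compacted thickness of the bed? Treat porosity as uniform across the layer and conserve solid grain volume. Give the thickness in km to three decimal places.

Porosity at 4.3 km: φ = 0.71·exp(−0.46×4.3) = 0.0982
Solid-volume conservation: h(1−φ) = h₀(1−φ₀) ⇒ h = h₀·(1−φ₀)/(1−φ)
h = 0.138 × (1 − 0.71)/(1 − 0.0982) = 0.138 × 0.3216 = 0.0444 km

0.044 km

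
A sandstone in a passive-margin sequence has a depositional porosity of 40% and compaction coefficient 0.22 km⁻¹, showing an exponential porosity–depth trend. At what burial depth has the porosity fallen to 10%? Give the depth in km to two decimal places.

6.30 km

Invert Athy's law: Z = ln(φ₀/φ) / β
Z = ln(0.4/0.1) / 0.22 = ln(4) / 0.22 = 1.3863 / 0.22 = 6.301 km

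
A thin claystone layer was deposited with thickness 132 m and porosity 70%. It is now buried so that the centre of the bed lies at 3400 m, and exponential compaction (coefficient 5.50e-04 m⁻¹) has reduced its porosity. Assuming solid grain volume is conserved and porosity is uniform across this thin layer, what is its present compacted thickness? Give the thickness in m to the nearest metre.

Working in km (1 km = 1000 m; β in km⁻¹ = β in m⁻¹ × 1000):
Porosity at 3.4 km: φ = 0.7·exp(−0.55×3.4) = 0.1079
Solid-volume conservation: h(1−φ) = h₀(1−φ₀) ⇒ h = h₀·(1−φ₀)/(1−φ)
h = 0.132 × (1 − 0.7)/(1 − 0.1079) = 0.132 × 0.3363 = 0.0444 km

44 m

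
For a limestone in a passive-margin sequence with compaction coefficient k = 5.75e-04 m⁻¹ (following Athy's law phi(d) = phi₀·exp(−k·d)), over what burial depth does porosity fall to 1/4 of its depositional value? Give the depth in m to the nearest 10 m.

2410 m

Working in km (1 km = 1000 m; k in km⁻¹ = k in m⁻¹ × 1000):
phi/phi₀ = 1/4 ⇒ exp(−k·d) = 1/4 ⇒ d = ln(4) / k
d = 1.3863 / 0.575 = 2.411 km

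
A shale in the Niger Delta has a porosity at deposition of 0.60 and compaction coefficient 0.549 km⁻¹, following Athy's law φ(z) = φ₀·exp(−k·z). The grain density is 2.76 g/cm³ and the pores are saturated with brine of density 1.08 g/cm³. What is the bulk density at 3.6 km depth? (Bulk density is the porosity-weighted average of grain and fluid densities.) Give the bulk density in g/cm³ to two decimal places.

2.62 g/cm³

Porosity at depth: φ = 0.6·exp(−0.549×3.6) = 0.6×0.1386 = 0.0831
Bulk density: ρ_b = (1−φ)ρ_g + φ·ρ_f = 0.9169×2.76 + 0.0831×1.08
       = 2.531 + 0.090 = 2.620 g/cm³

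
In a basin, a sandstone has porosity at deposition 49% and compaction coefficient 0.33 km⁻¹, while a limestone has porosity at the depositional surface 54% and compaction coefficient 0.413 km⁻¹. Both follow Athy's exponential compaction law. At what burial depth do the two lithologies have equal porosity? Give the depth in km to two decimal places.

1.17 km

Set n₀ₐ e^(−cₐz) = n₀ᵦ e^(−cᵦz) ⇒ ln(n₀ₐ/n₀ᵦ) = (cₐ − cᵦ)·z
z = ln(0.49/0.54) / (0.33 − 0.413) = -0.0972 / -0.083 = 1.171 km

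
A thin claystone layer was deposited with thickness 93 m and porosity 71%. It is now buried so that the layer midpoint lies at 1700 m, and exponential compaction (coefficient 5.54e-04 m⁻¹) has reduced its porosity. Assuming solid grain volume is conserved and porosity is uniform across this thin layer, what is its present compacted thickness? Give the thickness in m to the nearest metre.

Working in km (1 km = 1000 m; k in km⁻¹ = k in m⁻¹ × 1000):
Porosity at 1.7 km: φ = 0.71·exp(−0.554×1.7) = 0.2768
Solid-volume conservation: h(1−φ) = h₀(1−φ₀) ⇒ h = h₀·(1−φ₀)/(1−φ)
h = 0.093 × (1 − 0.71)/(1 − 0.2768) = 0.093 × 0.4010 = 0.0373 km

37 m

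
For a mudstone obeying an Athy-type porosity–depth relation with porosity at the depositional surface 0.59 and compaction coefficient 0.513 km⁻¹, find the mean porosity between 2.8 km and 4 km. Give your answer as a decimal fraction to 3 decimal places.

⟨n⟩ = (1/(z₂−z₁)) ∫ n₀ e^(−βz) dz = n₀·(e^(−β·z₁) − e^(−β·z₂)) / (β·(z₂−z₁))
e^(−0.513×2.8) = 0.2378; e^(−0.513×4) = 0.1285
⟨n⟩ = 0.59 × (0.2378 − 0.1285) / (0.513 × 1.2) = 0.59 × 0.1776 = 0.1048

0.105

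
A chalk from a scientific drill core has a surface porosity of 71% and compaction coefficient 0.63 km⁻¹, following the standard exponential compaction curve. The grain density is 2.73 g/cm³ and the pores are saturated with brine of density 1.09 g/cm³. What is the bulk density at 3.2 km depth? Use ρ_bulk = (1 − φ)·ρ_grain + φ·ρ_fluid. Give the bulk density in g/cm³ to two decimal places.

2.57 g/cm³

Porosity at depth: n = 0.71·exp(−0.63×3.2) = 0.71×0.1332 = 0.0946
Bulk density: ρ_b = (1−n)ρ_g + n·ρ_f = 0.9054×2.73 + 0.0946×1.09
       = 2.472 + 0.103 = 2.575 g/cm³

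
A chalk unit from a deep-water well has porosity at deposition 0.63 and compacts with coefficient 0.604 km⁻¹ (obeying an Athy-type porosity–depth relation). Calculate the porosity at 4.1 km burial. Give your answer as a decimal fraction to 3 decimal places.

0.053

φ = φ₀·exp(−c·d) = 0.63 × exp(−0.604 × 4.1) = 0.63 × exp(−2.476)
  = 0.63 × 0.0840 = 0.0529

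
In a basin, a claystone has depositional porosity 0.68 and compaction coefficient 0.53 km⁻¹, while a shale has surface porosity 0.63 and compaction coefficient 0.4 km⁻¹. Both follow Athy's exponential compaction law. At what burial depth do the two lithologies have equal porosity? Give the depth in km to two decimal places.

Set n₀ₐ e^(−cₐZ) = n₀ᵦ e^(−cᵦZ) ⇒ ln(n₀ₐ/n₀ᵦ) = (cₐ − cᵦ)·Z
Z = ln(0.68/0.63) / (0.53 − 0.4) = 0.0764 / 0.13 = 0.587 km

0.59 km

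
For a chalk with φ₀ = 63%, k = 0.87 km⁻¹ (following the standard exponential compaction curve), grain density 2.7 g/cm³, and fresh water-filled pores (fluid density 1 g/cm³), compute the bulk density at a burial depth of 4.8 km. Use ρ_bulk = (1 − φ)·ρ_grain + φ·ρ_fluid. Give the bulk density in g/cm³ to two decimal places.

Porosity at depth: φ = 0.63·exp(−0.87×4.8) = 0.63×0.0154 = 0.0097
Bulk density: ρ_b = (1−φ)ρ_g + φ·ρ_f = 0.9903×2.7 + 0.0097×1
       = 2.674 + 0.010 = 2.684 g/cm³

2.68 g/cm³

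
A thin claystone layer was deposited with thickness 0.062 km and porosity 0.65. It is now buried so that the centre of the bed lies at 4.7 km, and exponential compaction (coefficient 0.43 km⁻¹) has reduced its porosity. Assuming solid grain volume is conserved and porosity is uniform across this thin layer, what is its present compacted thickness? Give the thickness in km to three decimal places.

0.024 km

Porosity at 4.7 km: phi = 0.65·exp(−0.43×4.7) = 0.0861
Solid-volume conservation: h(1−phi) = h₀(1−phi₀) ⇒ h = h₀·(1−phi₀)/(1−phi)
h = 0.062 × (1 − 0.65)/(1 − 0.0861) = 0.062 × 0.3830 = 0.0237 km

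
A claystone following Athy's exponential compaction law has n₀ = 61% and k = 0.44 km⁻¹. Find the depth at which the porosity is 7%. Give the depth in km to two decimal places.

4.92 km

Invert Athy's law: z = ln(n₀/n) / k
z = ln(0.61/0.07) / 0.44 = ln(8.714) / 0.44 = 2.1650 / 0.44 = 4.920 km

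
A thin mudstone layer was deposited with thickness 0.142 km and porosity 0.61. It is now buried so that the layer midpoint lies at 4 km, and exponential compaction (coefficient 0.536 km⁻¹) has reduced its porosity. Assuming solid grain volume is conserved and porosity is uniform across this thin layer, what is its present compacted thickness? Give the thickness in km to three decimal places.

0.060 km

Porosity at 4 km: n = 0.61·exp(−0.536×4) = 0.0715
Solid-volume conservation: h(1−n) = h₀(1−n₀) ⇒ h = h₀·(1−n₀)/(1−n)
h = 0.142 × (1 − 0.61)/(1 − 0.0715) = 0.142 × 0.4200 = 0.0596 km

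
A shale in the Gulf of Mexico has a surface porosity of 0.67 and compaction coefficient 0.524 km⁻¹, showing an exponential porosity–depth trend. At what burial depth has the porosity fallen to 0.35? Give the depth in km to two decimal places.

Invert Athy's law: z = ln(n₀/n) / β
z = ln(0.67/0.35) / 0.524 = ln(1.914) / 0.524 = 0.6493 / 0.524 = 1.239 km

1.24 km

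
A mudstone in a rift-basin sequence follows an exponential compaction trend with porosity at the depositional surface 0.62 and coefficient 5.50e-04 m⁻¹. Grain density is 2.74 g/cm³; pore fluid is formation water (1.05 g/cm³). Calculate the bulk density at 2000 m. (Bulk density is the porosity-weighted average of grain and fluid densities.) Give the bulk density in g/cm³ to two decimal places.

2.39 g/cm³

Working in km (1 km = 1000 m; c in km⁻¹ = c in m⁻¹ × 1000):
Porosity at depth: φ = 0.62·exp(−0.55×2) = 0.62×0.3329 = 0.2064
Bulk density: ρ_b = (1−φ)ρ_g + φ·ρ_f = 0.7936×2.74 + 0.2064×1.05
       = 2.175 + 0.217 = 2.391 g/cm³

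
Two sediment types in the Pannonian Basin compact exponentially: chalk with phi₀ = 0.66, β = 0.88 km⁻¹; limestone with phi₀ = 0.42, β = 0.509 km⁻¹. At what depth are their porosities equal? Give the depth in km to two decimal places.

Set phi₀ₐ e^(−βₐZ) = phi₀ᵦ e^(−βᵦZ) ⇒ ln(phi₀ₐ/phi₀ᵦ) = (βₐ − βᵦ)·Z
Z = ln(0.66/0.42) / (0.88 − 0.509) = 0.4520 / 0.371 = 1.218 km

1.22 km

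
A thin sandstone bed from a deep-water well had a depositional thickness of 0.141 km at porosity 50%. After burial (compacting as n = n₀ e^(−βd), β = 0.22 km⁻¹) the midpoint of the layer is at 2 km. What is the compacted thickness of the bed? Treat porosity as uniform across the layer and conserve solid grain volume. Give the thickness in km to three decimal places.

0.104 km

Porosity at 2 km: n = 0.5·exp(−0.22×2) = 0.3220
Solid-volume conservation: h(1−n) = h₀(1−n₀) ⇒ h = h₀·(1−n₀)/(1−n)
h = 0.141 × (1 − 0.5)/(1 − 0.3220) = 0.141 × 0.7375 = 0.1040 km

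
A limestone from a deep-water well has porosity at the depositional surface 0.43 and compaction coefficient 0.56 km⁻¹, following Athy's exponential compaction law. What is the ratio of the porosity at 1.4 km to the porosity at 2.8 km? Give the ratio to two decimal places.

2.19

n(d₁)/n(d₂) = e^(−c·d₁)/e^(−c·d₂) = e^{c(d₂−d₁)}
= exp(0.56 × 1.4) = exp(0.784) = 2.1902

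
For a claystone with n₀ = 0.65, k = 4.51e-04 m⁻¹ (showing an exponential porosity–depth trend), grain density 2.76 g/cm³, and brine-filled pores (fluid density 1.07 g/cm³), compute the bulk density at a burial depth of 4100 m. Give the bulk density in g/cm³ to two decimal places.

Working in km (1 km = 1000 m; k in km⁻¹ = k in m⁻¹ × 1000):
Porosity at depth: n = 0.65·exp(−0.451×4.1) = 0.65×0.1574 = 0.1023
Bulk density: ρ_b = (1−n)ρ_g + n·ρ_f = 0.8977×2.76 + 0.1023×1.07
       = 2.478 + 0.109 = 2.587 g/cm³

2.59 g/cm³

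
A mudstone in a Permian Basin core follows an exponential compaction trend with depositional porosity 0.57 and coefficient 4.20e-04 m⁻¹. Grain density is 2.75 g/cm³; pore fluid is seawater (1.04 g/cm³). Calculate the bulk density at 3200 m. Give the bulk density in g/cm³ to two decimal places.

2.50 g/cm³

Working in km (1 km = 1000 m; k in km⁻¹ = k in m⁻¹ × 1000):
Porosity at depth: n = 0.57·exp(−0.42×3.2) = 0.57×0.2608 = 0.1487
Bulk density: ρ_b = (1−n)ρ_g + n·ρ_f = 0.8513×2.75 + 0.1487×1.04
       = 2.341 + 0.155 = 2.496 g/cm³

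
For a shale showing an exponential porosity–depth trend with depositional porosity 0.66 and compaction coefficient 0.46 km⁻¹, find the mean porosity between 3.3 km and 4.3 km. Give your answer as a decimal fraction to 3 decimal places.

0.116

⟨φ⟩ = (1/(d₂−d₁)) ∫ φ₀ e^(−βd) dd = φ₀·(e^(−β·d₁) − e^(−β·d₂)) / (β·(d₂−d₁))
e^(−0.46×3.3) = 0.2191; e^(−0.46×4.3) = 0.1383
⟨φ⟩ = 0.66 × (0.2191 − 0.1383) / (0.46 × 1) = 0.66 × 0.1757 = 0.1159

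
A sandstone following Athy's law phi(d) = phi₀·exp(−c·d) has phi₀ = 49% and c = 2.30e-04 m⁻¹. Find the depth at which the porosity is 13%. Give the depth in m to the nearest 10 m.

Working in km (1 km = 1000 m; c in km⁻¹ = c in m⁻¹ × 1000):
Invert Athy's law: d = ln(phi₀/phi) / c
d = ln(0.49/0.13) / 0.23 = ln(3.769) / 0.23 = 1.3269 / 0.23 = 5.769 km

5770 m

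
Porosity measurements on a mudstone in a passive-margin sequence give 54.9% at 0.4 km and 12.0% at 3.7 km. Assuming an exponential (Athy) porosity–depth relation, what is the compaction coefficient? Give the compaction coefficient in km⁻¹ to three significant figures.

Athy: φ(Z) = φ₀ e^(−kZ) ⇒ φ₁/φ₂ = e^{k(Z₂−Z₁)} ⇒ k = ln(φ₁/φ₂)/(Z₂−Z₁)
k = ln(0.549/0.12) / (3.7 − 0.4) = ln(4.575) / 3.3 = 1.5206 / 3.3 = 0.4608 km⁻¹

0.461 km⁻¹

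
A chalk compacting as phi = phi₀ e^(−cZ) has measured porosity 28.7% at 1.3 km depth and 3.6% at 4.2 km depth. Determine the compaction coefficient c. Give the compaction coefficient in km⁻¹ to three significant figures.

Athy: phi(Z) = phi₀ e^(−cZ) ⇒ phi₁/phi₂ = e^{c(Z₂−Z₁)} ⇒ c = ln(phi₁/phi₂)/(Z₂−Z₁)
c = ln(0.287/0.036) / (4.2 − 1.3) = ln(7.972) / 2.9 = 2.0760 / 2.9 = 0.7158 km⁻¹

0.716 km⁻¹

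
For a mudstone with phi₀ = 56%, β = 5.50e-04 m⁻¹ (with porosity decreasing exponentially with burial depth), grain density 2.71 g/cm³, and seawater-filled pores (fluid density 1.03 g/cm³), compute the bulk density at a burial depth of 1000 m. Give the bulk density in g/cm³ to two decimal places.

Working in km (1 km = 1000 m; β in km⁻¹ = β in m⁻¹ × 1000):
Porosity at depth: phi = 0.56·exp(−0.55×1) = 0.56×0.5769 = 0.3231
Bulk density: ρ_b = (1−phi)ρ_g + phi·ρ_f = 0.6769×2.71 + 0.3231×1.03
       = 1.834 + 0.333 = 2.167 g/cm³

2.17 g/cm³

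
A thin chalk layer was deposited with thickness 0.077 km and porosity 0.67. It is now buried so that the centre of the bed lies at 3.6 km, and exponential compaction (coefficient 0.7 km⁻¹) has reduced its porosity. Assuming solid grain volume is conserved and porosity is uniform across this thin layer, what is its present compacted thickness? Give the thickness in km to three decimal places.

0.027 km

Porosity at 3.6 km: phi = 0.67·exp(−0.7×3.6) = 0.0539
Solid-volume conservation: h(1−phi) = h₀(1−phi₀) ⇒ h = h₀·(1−phi₀)/(1−phi)
h = 0.077 × (1 − 0.67)/(1 − 0.0539) = 0.077 × 0.3488 = 0.0269 km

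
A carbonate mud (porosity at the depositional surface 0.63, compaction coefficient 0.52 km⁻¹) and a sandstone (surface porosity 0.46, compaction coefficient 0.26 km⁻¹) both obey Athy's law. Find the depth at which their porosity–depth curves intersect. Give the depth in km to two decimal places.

Set φ₀ₐ e^(−cₐZ) = φ₀ᵦ e^(−cᵦZ) ⇒ ln(φ₀ₐ/φ₀ᵦ) = (cₐ − cᵦ)·Z
Z = ln(0.63/0.46) / (0.52 − 0.26) = 0.3145 / 0.26 = 1.210 km

1.21 km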